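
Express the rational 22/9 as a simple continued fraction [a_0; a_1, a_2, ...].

Run the Euclidean algorithm on 22 and 9; the successive quotients are the partial quotients a_0, a_1, ... (each step inverts the fractional part left over by the previous one):
  22 = 2*9 + 4, so a_0 = 2.
  9 = 2*4 + 1, so a_1 = 2.
  4 = 4*1 + 0, so a_2 = 4.
The remainder reaches 0 after 3 divisions, so the expansion has 3 partial quotients, read off in order.

[2; 2, 4]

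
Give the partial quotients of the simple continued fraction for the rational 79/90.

Run the Euclidean algorithm on 79 and 90; the successive quotients are the partial quotients a_0, a_1, ... (each step inverts the fractional part left over by the previous one):
  79 = 0*90 + 79, so a_0 = 0.
  90 = 1*79 + 11, so a_1 = 1.
  79 = 7*11 + 2, so a_2 = 7.
  11 = 5*2 + 1, so a_3 = 5.
  2 = 2*1 + 0, so a_4 = 2.
The remainder reaches 0 after 5 divisions, so the expansion has 5 partial quotients, read off in order.

[0; 1, 7, 5, 2]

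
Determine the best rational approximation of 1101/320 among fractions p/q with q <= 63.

Expand x = 1101/320 as a continued fraction with the Euclidean algorithm:
  1101 = 3*320 + 141, so a_0 = 3.
  320 = 2*141 + 38, so a_1 = 2.
  141 = 3*38 + 27, so a_2 = 3.
  38 = 1*27 + 11, so a_3 = 1.
  27 = 2*11 + 5, so a_4 = 2.
  11 = 2*5 + 1, so a_5 = 2.
  5 = 5*1 + 0, so a_6 = 5.
so x = [3; 2, 3, 1, 2, 2, 5].
Convergents (p_i = a_i*p_{i-1} + p_{i-2}, q_i = a_i*q_{i-1} + q_{i-2} with p_{-2}=0, p_{-1}=1, q_{-2}=1, q_{-1}=0), until the denominator exceeds 63:
  i=0: a_0=3, p_0 = 3*1 + 0 = 3, q_0 = 3*0 + 1 = 1.
  i=1: a_1=2, p_1 = 2*3 + 1 = 7, q_1 = 2*1 + 0 = 2.
  i=2: a_2=3, p_2 = 3*7 + 3 = 24, q_2 = 3*2 + 1 = 7.
  i=3: a_3=1, p_3 = 1*24 + 7 = 31, q_3 = 1*7 + 2 = 9.
  i=4: a_4=2, p_4 = 2*31 + 24 = 86, q_4 = 2*9 + 7 = 25.
  i=5: a_5=2, p_5 = 2*86 + 31 = 203, q_5 = 2*25 + 9 = 59.
  i=6: a_6=5, p_6 = 5*203 + 86 = 1101, q_6 = 5*59 + 25 = 320.
q_6 = 320 > 63, so the last convergent with denominator <= 63 is p_5/q_5 = 203/59.
The closest fraction with denominator <= 63 is either p_5/q_5 or the intermediate fraction (k*p_5 + p_4)/(k*q_5 + q_4) with the largest k >= 1 whose denominator stays <= 63; these approach x as k grows, and every other convergent or intermediate fraction in range is farther away.
Largest k: floor((63 - q_4)/q_5) = floor((63 - 25)/59) = 0.
Since k = 0, no intermediate fraction beyond p_5/q_5 has denominator <= 63, so the convergent 203/59 is the closest (its error is |1101*59 - 203*320|/(320*59) = 1/18880).

203/59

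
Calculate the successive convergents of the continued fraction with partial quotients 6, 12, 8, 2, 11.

Using the convergent recurrence p_i = a_i*p_{i-1} + p_{i-2}, q_i = a_i*q_{i-1} + q_{i-2} with p_{-2}=0, p_{-1}=1, q_{-2}=1, q_{-1}=0:
  i=0: a_0=6, p_0 = 6*1 + 0 = 6, q_0 = 6*0 + 1 = 1.
  i=1: a_1=12, p_1 = 12*6 + 1 = 73, q_1 = 12*1 + 0 = 12.
  i=2: a_2=8, p_2 = 8*73 + 6 = 590, q_2 = 8*12 + 1 = 97.
  i=3: a_3=2, p_3 = 2*590 + 73 = 1253, q_3 = 2*97 + 12 = 206.
  i=4: a_4=11, p_4 = 11*1253 + 590 = 14373, q_4 = 11*206 + 97 = 2363.

6/1, 73/12, 590/97, 1253/206, 14373/2363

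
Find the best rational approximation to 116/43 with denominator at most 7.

Expand x = 116/43 as a continued fraction with the Euclidean algorithm:
  116 = 2*43 + 30, so a_0 = 2.
  43 = 1*30 + 13, so a_1 = 1.
  30 = 2*13 + 4, so a_2 = 2.
  13 = 3*4 + 1, so a_3 = 3.
  4 = 4*1 + 0, so a_4 = 4.
so x = [2; 1, 2, 3, 4].
Convergents (p_i = a_i*p_{i-1} + p_{i-2}, q_i = a_i*q_{i-1} + q_{i-2} with p_{-2}=0, p_{-1}=1, q_{-2}=1, q_{-1}=0), until the denominator exceeds 7:
  i=0: a_0=2, p_0 = 2*1 + 0 = 2, q_0 = 2*0 + 1 = 1.
  i=1: a_1=1, p_1 = 1*2 + 1 = 3, q_1 = 1*1 + 0 = 1.
  i=2: a_2=2, p_2 = 2*3 + 2 = 8, q_2 = 2*1 + 1 = 3.
  i=3: a_3=3, p_3 = 3*8 + 3 = 27, q_3 = 3*3 + 1 = 10.
q_3 = 10 > 7, so the last convergent with denominator <= 7 is p_2/q_2 = 8/3.
The closest fraction with denominator <= 7 is either p_2/q_2 or the intermediate fraction (k*p_2 + p_1)/(k*q_2 + q_1) with the largest k >= 1 whose denominator stays <= 7; these approach x as k grows, and every other convergent or intermediate fraction in range is farther away.
Largest k: floor((7 - q_1)/q_2) = floor((7 - 1)/3) = 2.
That gives (2*8 + 3)/(2*3 + 1) = 19/7.
Compare the errors: |x - 8/3| = |116*3 - 8*43|/(43*3) = 4/129, and |x - 19/7| = |116*7 - 19*43|/(43*7) = 5/301.
Cross-multiplying, 5*129 = 645 < 1204 = 4*301, so 5/301 is smaller: the intermediate fraction 19/7 is closer to x than 8/3.

19/7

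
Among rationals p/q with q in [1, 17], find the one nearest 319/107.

Expand x = 319/107 as a continued fraction with the Euclidean algorithm:
  319 = 2*107 + 105, so a_0 = 2.
  107 = 1*105 + 2, so a_1 = 1.
  105 = 52*2 + 1, so a_2 = 52.
  2 = 2*1 + 0, so a_3 = 2.
so x = [2; 1, 52, 2].
Convergents (p_i = a_i*p_{i-1} + p_{i-2}, q_i = a_i*q_{i-1} + q_{i-2} with p_{-2}=0, p_{-1}=1, q_{-2}=1, q_{-1}=0), until the denominator exceeds 17:
  i=0: a_0=2, p_0 = 2*1 + 0 = 2, q_0 = 2*0 + 1 = 1.
  i=1: a_1=1, p_1 = 1*2 + 1 = 3, q_1 = 1*1 + 0 = 1.
  i=2: a_2=52, p_2 = 52*3 + 2 = 158, q_2 = 52*1 + 1 = 53.
q_2 = 53 > 17, so the last convergent with denominator <= 17 is p_1/q_1 = 3/1.
The closest fraction with denominator <= 17 is either p_1/q_1 or the intermediate fraction (k*p_1 + p_0)/(k*q_1 + q_0) with the largest k >= 1 whose denominator stays <= 17; these approach x as k grows, and every other convergent or intermediate fraction in range is farther away.
Largest k: floor((17 - q_0)/q_1) = floor((17 - 1)/1) = 16.
That gives (16*3 + 2)/(16*1 + 1) = 50/17.
Compare the errors: |x - 3/1| = |319*1 - 3*107|/(107*1) = 2/107, and |x - 50/17| = |319*17 - 50*107|/(107*17) = 73/1819.
Cross-multiplying, 2*1819 = 3638 < 7811 = 73*107, so 2/107 is smaller: the convergent 3/1 is closer to x than 50/17.

3/1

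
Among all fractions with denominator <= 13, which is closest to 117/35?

Expand x = 117/35 as a continued fraction with the Euclidean algorithm:
  117 = 3*35 + 12, so a_0 = 3.
  35 = 2*12 + 11, so a_1 = 2.
  12 = 1*11 + 1, so a_2 = 1.
  11 = 11*1 + 0, so a_3 = 11.
so x = [3; 2, 1, 11].
Convergents (p_i = a_i*p_{i-1} + p_{i-2}, q_i = a_i*q_{i-1} + q_{i-2} with p_{-2}=0, p_{-1}=1, q_{-2}=1, q_{-1}=0), until the denominator exceeds 13:
  i=0: a_0=3, p_0 = 3*1 + 0 = 3, q_0 = 3*0 + 1 = 1.
  i=1: a_1=2, p_1 = 2*3 + 1 = 7, q_1 = 2*1 + 0 = 2.
  i=2: a_2=1, p_2 = 1*7 + 3 = 10, q_2 = 1*2 + 1 = 3.
  i=3: a_3=11, p_3 = 11*10 + 7 = 117, q_3 = 11*3 + 2 = 35.
q_3 = 35 > 13, so the last convergent with denominator <= 13 is p_2/q_2 = 10/3.
The closest fraction with denominator <= 13 is either p_2/q_2 or the intermediate fraction (k*p_2 + p_1)/(k*q_2 + q_1) with the largest k >= 1 whose denominator stays <= 13; these approach x as k grows, and every other convergent or intermediate fraction in range is farther away.
Largest k: floor((13 - q_1)/q_2) = floor((13 - 2)/3) = 3.
That gives (3*10 + 7)/(3*3 + 2) = 37/11.
Compare the errors: |x - 10/3| = |117*3 - 10*35|/(35*3) = 1/105, and |x - 37/11| = |117*11 - 37*35|/(35*11) = 8/385.
Cross-multiplying, 1*385 = 385 < 840 = 8*105, so 1/105 is smaller: the convergent 10/3 is closer to x than 37/11.

10/3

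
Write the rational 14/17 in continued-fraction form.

Run the Euclidean algorithm on 14 and 17; the successive quotients are the partial quotients a_0, a_1, ... (each step inverts the fractional part left over by the previous one):
  14 = 0*17 + 14, so a_0 = 0.
  17 = 1*14 + 3, so a_1 = 1.
  14 = 4*3 + 2, so a_2 = 4.
  3 = 1*2 + 1, so a_3 = 1.
  2 = 2*1 + 0, so a_4 = 2.
The remainder reaches 0 after 5 divisions, so the expansion has 5 partial quotients, read off in order.

[0; 1, 4, 1, 2]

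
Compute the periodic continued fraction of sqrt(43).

[6; (1, 1, 3, 1, 5, 1, 3, 1, 1, 12)]

Write x_i = (sqrt(43) + m_i)/d_i with (m_0, d_0) = (0, 1). a_0 = floor(sqrt(43)) = 6, since 6^2 = 36 <= 43 < 49 = 7^2.
Iterate m_{i+1} = d_i*a_i - m_i, d_{i+1} = (43 - m_{i+1}^2)/d_i, a_{i+1} = floor((a_0 + m_{i+1})/d_{i+1}):
  m_1 = 1*6 - 0 = 6, d_1 = (43 - 6^2)/1 = 7/1 = 7, a_1 = floor((6 + 6)/7) = 1.
  m_2 = 7*1 - 6 = 1, d_2 = (43 - 1^2)/7 = 42/7 = 6, a_2 = floor((6 + 1)/6) = 1.
  m_3 = 6*1 - 1 = 5, d_3 = (43 - 5^2)/6 = 18/6 = 3, a_3 = floor((6 + 5)/3) = 3.
  m_4 = 3*3 - 5 = 4, d_4 = (43 - 4^2)/3 = 27/3 = 9, a_4 = floor((6 + 4)/9) = 1.
  m_5 = 9*1 - 4 = 5, d_5 = (43 - 5^2)/9 = 18/9 = 2, a_5 = floor((6 + 5)/2) = 5.
  m_6 = 2*5 - 5 = 5, d_6 = (43 - 5^2)/2 = 18/2 = 9, a_6 = floor((6 + 5)/9) = 1.
  m_7 = 9*1 - 5 = 4, d_7 = (43 - 4^2)/9 = 27/9 = 3, a_7 = floor((6 + 4)/3) = 3.
  m_8 = 3*3 - 4 = 5, d_8 = (43 - 5^2)/3 = 18/3 = 6, a_8 = floor((6 + 5)/6) = 1.
  m_9 = 6*1 - 5 = 1, d_9 = (43 - 1^2)/6 = 42/6 = 7, a_9 = floor((6 + 1)/7) = 1.
  m_10 = 7*1 - 1 = 6, d_10 = (43 - 6^2)/7 = 7/7 = 1, a_10 = floor((6 + 6)/1) = 12.
  m_11 = 1*12 - 6 = 6, d_11 = (43 - 6^2)/1 = 7/1 = 7: (m_11, d_11) = (m_1, d_1) = (6, 7), so from here the quotients repeat a_1, ..., a_10; the period length is 10.
Hence the expansion of sqrt(43) is a_0 = 6 followed by the repeating block 1, 1, 3, 1, 5, 1, 3, 1, 1, 12 (period 10).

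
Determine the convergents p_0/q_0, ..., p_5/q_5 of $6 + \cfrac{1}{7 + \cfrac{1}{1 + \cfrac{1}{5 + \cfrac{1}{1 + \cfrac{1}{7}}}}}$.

6/1, 43/7, 49/8, 288/47, 337/55, 2647/432

Using the convergent recurrence p_i = a_i*p_{i-1} + p_{i-2}, q_i = a_i*q_{i-1} + q_{i-2} with p_{-2}=0, p_{-1}=1, q_{-2}=1, q_{-1}=0:
  i=0: a_0=6, p_0 = 6*1 + 0 = 6, q_0 = 6*0 + 1 = 1.
  i=1: a_1=7, p_1 = 7*6 + 1 = 43, q_1 = 7*1 + 0 = 7.
  i=2: a_2=1, p_2 = 1*43 + 6 = 49, q_2 = 1*7 + 1 = 8.
  i=3: a_3=5, p_3 = 5*49 + 43 = 288, q_3 = 5*8 + 7 = 47.
  i=4: a_4=1, p_4 = 1*288 + 49 = 337, q_4 = 1*47 + 8 = 55.
  i=5: a_5=7, p_5 = 7*337 + 288 = 2647, q_5 = 7*55 + 47 = 432.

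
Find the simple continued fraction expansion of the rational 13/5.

[2; 1, 1, 2]

Run the Euclidean algorithm on 13 and 5; the successive quotients are the partial quotients a_0, a_1, ... (each step inverts the fractional part left over by the previous one):
  13 = 2*5 + 3, so a_0 = 2.
  5 = 1*3 + 2, so a_1 = 1.
  3 = 1*2 + 1, so a_2 = 1.
  2 = 2*1 + 0, so a_3 = 2.
The remainder reaches 0 after 4 divisions, so the expansion has 4 partial quotients, read off in order.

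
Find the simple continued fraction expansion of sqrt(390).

Write x_i = (sqrt(390) + m_i)/d_i with (m_0, d_0) = (0, 1). a_0 = floor(sqrt(390)) = 19, since 19^2 = 361 <= 390 < 400 = 20^2.
Iterate m_{i+1} = d_i*a_i - m_i, d_{i+1} = (390 - m_{i+1}^2)/d_i, a_{i+1} = floor((a_0 + m_{i+1})/d_{i+1}):
  m_1 = 1*19 - 0 = 19, d_1 = (390 - 19^2)/1 = 29/1 = 29, a_1 = floor((19 + 19)/29) = 1.
  m_2 = 29*1 - 19 = 10, d_2 = (390 - 10^2)/29 = 290/29 = 10, a_2 = floor((19 + 10)/10) = 2.
  m_3 = 10*2 - 10 = 10, d_3 = (390 - 10^2)/10 = 290/10 = 29, a_3 = floor((19 + 10)/29) = 1.
  m_4 = 29*1 - 10 = 19, d_4 = (390 - 19^2)/29 = 29/29 = 1, a_4 = floor((19 + 19)/1) = 38.
  m_5 = 1*38 - 19 = 19, d_5 = (390 - 19^2)/1 = 29/1 = 29: (m_5, d_5) = (m_1, d_1) = (19, 29), so from here the quotients repeat a_1, ..., a_4; the period length is 4.
Hence the expansion of sqrt(390) is a_0 = 19 followed by the repeating block 1, 2, 1, 38 (period 4).

[19; (1, 2, 1, 38)]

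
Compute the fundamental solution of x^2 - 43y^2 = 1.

(x, y) = (3482, 531)

First expand sqrt(43) as a continued fraction. With x_i = (sqrt(43) + m_i)/d_i and (m_0, d_0) = (0, 1): a_0 = floor(sqrt(43)) = 6, since 6^2 = 36 <= 43 < 49 = 7^2.
Iterate m_{i+1} = d_i*a_i - m_i, d_{i+1} = (43 - m_{i+1}^2)/d_i, a_{i+1} = floor((a_0 + m_{i+1})/d_{i+1}):
  m_1 = 1*6 - 0 = 6, d_1 = (43 - 6^2)/1 = 7/1 = 7, a_1 = floor((6 + 6)/7) = 1.
  m_2 = 7*1 - 6 = 1, d_2 = (43 - 1^2)/7 = 42/7 = 6, a_2 = floor((6 + 1)/6) = 1.
  m_3 = 6*1 - 1 = 5, d_3 = (43 - 5^2)/6 = 18/6 = 3, a_3 = floor((6 + 5)/3) = 3.
  m_4 = 3*3 - 5 = 4, d_4 = (43 - 4^2)/3 = 27/3 = 9, a_4 = floor((6 + 4)/9) = 1.
  m_5 = 9*1 - 4 = 5, d_5 = (43 - 5^2)/9 = 18/9 = 2, a_5 = floor((6 + 5)/2) = 5.
  m_6 = 2*5 - 5 = 5, d_6 = (43 - 5^2)/2 = 18/2 = 9, a_6 = floor((6 + 5)/9) = 1.
  m_7 = 9*1 - 5 = 4, d_7 = (43 - 4^2)/9 = 27/9 = 3, a_7 = floor((6 + 4)/3) = 3.
  m_8 = 3*3 - 4 = 5, d_8 = (43 - 5^2)/3 = 18/3 = 6, a_8 = floor((6 + 5)/6) = 1.
  m_9 = 6*1 - 5 = 1, d_9 = (43 - 1^2)/6 = 42/6 = 7, a_9 = floor((6 + 1)/7) = 1.
  m_10 = 7*1 - 1 = 6, d_10 = (43 - 6^2)/7 = 7/7 = 1, a_10 = floor((6 + 6)/1) = 12.
  m_11 = 1*12 - 6 = 6, d_11 = (43 - 6^2)/1 = 7/1 = 7: (m_11, d_11) = (m_1, d_1) = (6, 7), so from here the quotients repeat a_1, ..., a_10; the period length is 10.
So sqrt(43) = [6; (1, 1, 3, 1, 5, 1, 3, 1, 1, 12)] with period length k = 10.
k is even, so the fundamental solution of x^2 - 43y^2 = 1 is (p_{k-1}, q_{k-1}) = (p_9, q_9); compute convergents through index 9.
Convergents (p_i = a_i*p_{i-1} + p_{i-2}, q_i = a_i*q_{i-1} + q_{i-2} with p_{-2}=0, p_{-1}=1, q_{-2}=1, q_{-1}=0):
  i=0: a_0=6, p_0 = 6*1 + 0 = 6, q_0 = 6*0 + 1 = 1.
  i=1: a_1=1, p_1 = 1*6 + 1 = 7, q_1 = 1*1 + 0 = 1.
  i=2: a_2=1, p_2 = 1*7 + 6 = 13, q_2 = 1*1 + 1 = 2.
  i=3: a_3=3, p_3 = 3*13 + 7 = 46, q_3 = 3*2 + 1 = 7.
  i=4: a_4=1, p_4 = 1*46 + 13 = 59, q_4 = 1*7 + 2 = 9.
  i=5: a_5=5, p_5 = 5*59 + 46 = 341, q_5 = 5*9 + 7 = 52.
  i=6: a_6=1, p_6 = 1*341 + 59 = 400, q_6 = 1*52 + 9 = 61.
  i=7: a_7=3, p_7 = 3*400 + 341 = 1541, q_7 = 3*61 + 52 = 235.
  i=8: a_8=1, p_8 = 1*1541 + 400 = 1941, q_8 = 1*235 + 61 = 296.
  i=9: a_9=1, p_9 = 1*1941 + 1541 = 3482, q_9 = 1*296 + 235 = 531.
Check: 3482^2 - 43*531^2 = 12124324 - 12124323 = 1, so (x, y) = (3482, 531) solves the equation, and by the theorem it is the least positive solution.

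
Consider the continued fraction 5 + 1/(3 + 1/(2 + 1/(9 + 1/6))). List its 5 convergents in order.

Using the convergent recurrence p_i = a_i*p_{i-1} + p_{i-2}, q_i = a_i*q_{i-1} + q_{i-2} with p_{-2}=0, p_{-1}=1, q_{-2}=1, q_{-1}=0:
  i=0: a_0=5, p_0 = 5*1 + 0 = 5, q_0 = 5*0 + 1 = 1.
  i=1: a_1=3, p_1 = 3*5 + 1 = 16, q_1 = 3*1 + 0 = 3.
  i=2: a_2=2, p_2 = 2*16 + 5 = 37, q_2 = 2*3 + 1 = 7.
  i=3: a_3=9, p_3 = 9*37 + 16 = 349, q_3 = 9*7 + 3 = 66.
  i=4: a_4=6, p_4 = 6*349 + 37 = 2131, q_4 = 6*66 + 7 = 403.

5/1, 16/3, 37/7, 349/66, 2131/403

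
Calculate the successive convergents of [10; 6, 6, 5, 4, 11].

10/1, 61/6, 376/37, 1941/191, 8140/801, 91481/9002

Using the convergent recurrence p_i = a_i*p_{i-1} + p_{i-2}, q_i = a_i*q_{i-1} + q_{i-2} with p_{-2}=0, p_{-1}=1, q_{-2}=1, q_{-1}=0:
  i=0: a_0=10, p_0 = 10*1 + 0 = 10, q_0 = 10*0 + 1 = 1.
  i=1: a_1=6, p_1 = 6*10 + 1 = 61, q_1 = 6*1 + 0 = 6.
  i=2: a_2=6, p_2 = 6*61 + 10 = 376, q_2 = 6*6 + 1 = 37.
  i=3: a_3=5, p_3 = 5*376 + 61 = 1941, q_3 = 5*37 + 6 = 191.
  i=4: a_4=4, p_4 = 4*1941 + 376 = 8140, q_4 = 4*191 + 37 = 801.
  i=5: a_5=11, p_5 = 11*8140 + 1941 = 91481, q_5 = 11*801 + 191 = 9002.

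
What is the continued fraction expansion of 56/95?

[0; 1, 1, 2, 3, 2, 2]

Run the Euclidean algorithm on 56 and 95; the successive quotients are the partial quotients a_0, a_1, ... (each step inverts the fractional part left over by the previous one):
  56 = 0*95 + 56, so a_0 = 0.
  95 = 1*56 + 39, so a_1 = 1.
  56 = 1*39 + 17, so a_2 = 1.
  39 = 2*17 + 5, so a_3 = 2.
  17 = 3*5 + 2, so a_4 = 3.
  5 = 2*2 + 1, so a_5 = 2.
  2 = 2*1 + 0, so a_6 = 2.
The remainder reaches 0 after 7 divisions, so the expansion has 7 partial quotients, read off in order.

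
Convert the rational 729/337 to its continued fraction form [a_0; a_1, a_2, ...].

[2; 6, 7, 1, 6]

Run the Euclidean algorithm on 729 and 337; the successive quotients are the partial quotients a_0, a_1, ... (each step inverts the fractional part left over by the previous one):
  729 = 2*337 + 55, so a_0 = 2.
  337 = 6*55 + 7, so a_1 = 6.
  55 = 7*7 + 6, so a_2 = 7.
  7 = 1*6 + 1, so a_3 = 1.
  6 = 6*1 + 0, so a_4 = 6.
The remainder reaches 0 after 5 divisions, so the expansion has 5 partial quotients, read off in order.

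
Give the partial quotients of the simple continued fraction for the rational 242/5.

Run the Euclidean algorithm on 242 and 5; the successive quotients are the partial quotients a_0, a_1, ... (each step inverts the fractional part left over by the previous one):
  242 = 48*5 + 2, so a_0 = 48.
  5 = 2*2 + 1, so a_1 = 2.
  2 = 2*1 + 0, so a_2 = 2.
The remainder reaches 0 after 3 divisions, so the expansion has 3 partial quotients, read off in order.

[48; 2, 2]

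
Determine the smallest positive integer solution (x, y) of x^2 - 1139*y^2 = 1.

(x, y) = (135, 4)

First expand sqrt(1139) as a continued fraction. With x_i = (sqrt(1139) + m_i)/d_i and (m_0, d_0) = (0, 1): a_0 = floor(sqrt(1139)) = 33, since 33^2 = 1089 <= 1139 < 1156 = 34^2.
Iterate m_{i+1} = d_i*a_i - m_i, d_{i+1} = (1139 - m_{i+1}^2)/d_i, a_{i+1} = floor((a_0 + m_{i+1})/d_{i+1}):
  m_1 = 1*33 - 0 = 33, d_1 = (1139 - 33^2)/1 = 50/1 = 50, a_1 = floor((33 + 33)/50) = 1.
  m_2 = 50*1 - 33 = 17, d_2 = (1139 - 17^2)/50 = 850/50 = 17, a_2 = floor((33 + 17)/17) = 2.
  m_3 = 17*2 - 17 = 17, d_3 = (1139 - 17^2)/17 = 850/17 = 50, a_3 = floor((33 + 17)/50) = 1.
  m_4 = 50*1 - 17 = 33, d_4 = (1139 - 33^2)/50 = 50/50 = 1, a_4 = floor((33 + 33)/1) = 66.
  m_5 = 1*66 - 33 = 33, d_5 = (1139 - 33^2)/1 = 50/1 = 50: (m_5, d_5) = (m_1, d_1) = (33, 50), so from here the quotients repeat a_1, ..., a_4; the period length is 4.
So sqrt(1139) = [33; (1, 2, 1, 66)] with period length k = 4.
k is even, so the fundamental solution of x^2 - 1139y^2 = 1 is (p_{k-1}, q_{k-1}) = (p_3, q_3); compute convergents through index 3.
Convergents (p_i = a_i*p_{i-1} + p_{i-2}, q_i = a_i*q_{i-1} + q_{i-2} with p_{-2}=0, p_{-1}=1, q_{-2}=1, q_{-1}=0):
  i=0: a_0=33, p_0 = 33*1 + 0 = 33, q_0 = 33*0 + 1 = 1.
  i=1: a_1=1, p_1 = 1*33 + 1 = 34, q_1 = 1*1 + 0 = 1.
  i=2: a_2=2, p_2 = 2*34 + 33 = 101, q_2 = 2*1 + 1 = 3.
  i=3: a_3=1, p_3 = 1*101 + 34 = 135, q_3 = 1*3 + 1 = 4.
Check: 135^2 - 1139*4^2 = 18225 - 18224 = 1, so (x, y) = (135, 4) solves the equation, and by the theorem it is the least positive solution.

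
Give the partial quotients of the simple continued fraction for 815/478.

[1; 1, 2, 2, 1, 1, 3, 2, 3]

Run the Euclidean algorithm on 815 and 478; the successive quotients are the partial quotients a_0, a_1, ... (each step inverts the fractional part left over by the previous one):
  815 = 1*478 + 337, so a_0 = 1.
  478 = 1*337 + 141, so a_1 = 1.
  337 = 2*141 + 55, so a_2 = 2.
  141 = 2*55 + 31, so a_3 = 2.
  55 = 1*31 + 24, so a_4 = 1.
  31 = 1*24 + 7, so a_5 = 1.
  24 = 3*7 + 3, so a_6 = 3.
  7 = 2*3 + 1, so a_7 = 2.
  3 = 3*1 + 0, so a_8 = 3.
The remainder reaches 0 after 9 divisions, so the expansion has 9 partial quotients, read off in order.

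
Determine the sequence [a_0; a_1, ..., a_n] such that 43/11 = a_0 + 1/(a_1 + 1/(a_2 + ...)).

Run the Euclidean algorithm on 43 and 11; the successive quotients are the partial quotients a_0, a_1, ... (each step inverts the fractional part left over by the previous one):
  43 = 3*11 + 10, so a_0 = 3.
  11 = 1*10 + 1, so a_1 = 1.
  10 = 10*1 + 0, so a_2 = 10.
The remainder reaches 0 after 3 divisions, so the expansion has 3 partial quotients, read off in order.

[3; 1, 10]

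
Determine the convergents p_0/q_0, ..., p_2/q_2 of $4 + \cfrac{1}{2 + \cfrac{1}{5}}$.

Using the convergent recurrence p_i = a_i*p_{i-1} + p_{i-2}, q_i = a_i*q_{i-1} + q_{i-2} with p_{-2}=0, p_{-1}=1, q_{-2}=1, q_{-1}=0:
  i=0: a_0=4, p_0 = 4*1 + 0 = 4, q_0 = 4*0 + 1 = 1.
  i=1: a_1=2, p_1 = 2*4 + 1 = 9, q_1 = 2*1 + 0 = 2.
  i=2: a_2=5, p_2 = 5*9 + 4 = 49, q_2 = 5*2 + 1 = 11.

4/1, 9/2, 49/11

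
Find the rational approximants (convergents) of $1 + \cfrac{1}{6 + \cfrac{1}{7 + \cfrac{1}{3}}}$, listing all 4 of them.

1/1, 7/6, 50/43, 157/135

Using the convergent recurrence p_i = a_i*p_{i-1} + p_{i-2}, q_i = a_i*q_{i-1} + q_{i-2} with p_{-2}=0, p_{-1}=1, q_{-2}=1, q_{-1}=0:
  i=0: a_0=1, p_0 = 1*1 + 0 = 1, q_0 = 1*0 + 1 = 1.
  i=1: a_1=6, p_1 = 6*1 + 1 = 7, q_1 = 6*1 + 0 = 6.
  i=2: a_2=7, p_2 = 7*7 + 1 = 50, q_2 = 7*6 + 1 = 43.
  i=3: a_3=3, p_3 = 3*50 + 7 = 157, q_3 = 3*43 + 6 = 135.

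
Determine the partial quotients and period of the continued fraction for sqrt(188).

[13; (1, 2, 2, 6, 2, 2, 1, 26)]

Write x_i = (sqrt(188) + m_i)/d_i with (m_0, d_0) = (0, 1). a_0 = floor(sqrt(188)) = 13, since 13^2 = 169 <= 188 < 196 = 14^2.
Iterate m_{i+1} = d_i*a_i - m_i, d_{i+1} = (188 - m_{i+1}^2)/d_i, a_{i+1} = floor((a_0 + m_{i+1})/d_{i+1}):
  m_1 = 1*13 - 0 = 13, d_1 = (188 - 13^2)/1 = 19/1 = 19, a_1 = floor((13 + 13)/19) = 1.
  m_2 = 19*1 - 13 = 6, d_2 = (188 - 6^2)/19 = 152/19 = 8, a_2 = floor((13 + 6)/8) = 2.
  m_3 = 8*2 - 6 = 10, d_3 = (188 - 10^2)/8 = 88/8 = 11, a_3 = floor((13 + 10)/11) = 2.
  m_4 = 11*2 - 10 = 12, d_4 = (188 - 12^2)/11 = 44/11 = 4, a_4 = floor((13 + 12)/4) = 6.
  m_5 = 4*6 - 12 = 12, d_5 = (188 - 12^2)/4 = 44/4 = 11, a_5 = floor((13 + 12)/11) = 2.
  m_6 = 11*2 - 12 = 10, d_6 = (188 - 10^2)/11 = 88/11 = 8, a_6 = floor((13 + 10)/8) = 2.
  m_7 = 8*2 - 10 = 6, d_7 = (188 - 6^2)/8 = 152/8 = 19, a_7 = floor((13 + 6)/19) = 1.
  m_8 = 19*1 - 6 = 13, d_8 = (188 - 13^2)/19 = 19/19 = 1, a_8 = floor((13 + 13)/1) = 26.
  m_9 = 1*26 - 13 = 13, d_9 = (188 - 13^2)/1 = 19/1 = 19: (m_9, d_9) = (m_1, d_1) = (13, 19), so from here the quotients repeat a_1, ..., a_8; the period length is 8.
Hence the expansion of sqrt(188) is a_0 = 13 followed by the repeating block 1, 2, 2, 6, 2, 2, 1, 26 (period 8).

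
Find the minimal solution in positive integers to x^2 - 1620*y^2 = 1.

(x, y) = (161, 4)

First expand sqrt(1620) as a continued fraction. With x_i = (sqrt(1620) + m_i)/d_i and (m_0, d_0) = (0, 1): a_0 = floor(sqrt(1620)) = 40, since 40^2 = 1600 <= 1620 < 1681 = 41^2.
Iterate m_{i+1} = d_i*a_i - m_i, d_{i+1} = (1620 - m_{i+1}^2)/d_i, a_{i+1} = floor((a_0 + m_{i+1})/d_{i+1}):
  m_1 = 1*40 - 0 = 40, d_1 = (1620 - 40^2)/1 = 20/1 = 20, a_1 = floor((40 + 40)/20) = 4.
  m_2 = 20*4 - 40 = 40, d_2 = (1620 - 40^2)/20 = 20/20 = 1, a_2 = floor((40 + 40)/1) = 80.
  m_3 = 1*80 - 40 = 40, d_3 = (1620 - 40^2)/1 = 20/1 = 20: (m_3, d_3) = (m_1, d_1) = (40, 20), so from here the quotients repeat a_1, a_2; the period length is 2.
So sqrt(1620) = [40; (4, 80)] with period length k = 2.
k is even, so the fundamental solution of x^2 - 1620y^2 = 1 is (p_{k-1}, q_{k-1}) = (p_1, q_1); compute convergents through index 1.
Convergents (p_i = a_i*p_{i-1} + p_{i-2}, q_i = a_i*q_{i-1} + q_{i-2} with p_{-2}=0, p_{-1}=1, q_{-2}=1, q_{-1}=0):
  i=0: a_0=40, p_0 = 40*1 + 0 = 40, q_0 = 40*0 + 1 = 1.
  i=1: a_1=4, p_1 = 4*40 + 1 = 161, q_1 = 4*1 + 0 = 4.
Check: 161^2 - 1620*4^2 = 25921 - 25920 = 1, so (x, y) = (161, 4) solves the equation, and by the theorem it is the least positive solution.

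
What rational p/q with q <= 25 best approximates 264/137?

Expand x = 264/137 as a continued fraction with the Euclidean algorithm:
  264 = 1*137 + 127, so a_0 = 1.
  137 = 1*127 + 10, so a_1 = 1.
  127 = 12*10 + 7, so a_2 = 12.
  10 = 1*7 + 3, so a_3 = 1.
  7 = 2*3 + 1, so a_4 = 2.
  3 = 3*1 + 0, so a_5 = 3.
so x = [1; 1, 12, 1, 2, 3].
Convergents (p_i = a_i*p_{i-1} + p_{i-2}, q_i = a_i*q_{i-1} + q_{i-2} with p_{-2}=0, p_{-1}=1, q_{-2}=1, q_{-1}=0), until the denominator exceeds 25:
  i=0: a_0=1, p_0 = 1*1 + 0 = 1, q_0 = 1*0 + 1 = 1.
  i=1: a_1=1, p_1 = 1*1 + 1 = 2, q_1 = 1*1 + 0 = 1.
  i=2: a_2=12, p_2 = 12*2 + 1 = 25, q_2 = 12*1 + 1 = 13.
  i=3: a_3=1, p_3 = 1*25 + 2 = 27, q_3 = 1*13 + 1 = 14.
  i=4: a_4=2, p_4 = 2*27 + 25 = 79, q_4 = 2*14 + 13 = 41.
q_4 = 41 > 25, so the last convergent with denominator <= 25 is p_3/q_3 = 27/14.
The closest fraction with denominator <= 25 is either p_3/q_3 or the intermediate fraction (k*p_3 + p_2)/(k*q_3 + q_2) with the largest k >= 1 whose denominator stays <= 25; these approach x as k grows, and every other convergent or intermediate fraction in range is farther away.
Largest k: floor((25 - q_2)/q_3) = floor((25 - 13)/14) = 0.
Since k = 0, no intermediate fraction beyond p_3/q_3 has denominator <= 25, so the convergent 27/14 is the closest (its error is |264*14 - 27*137|/(137*14) = 3/1918).

27/14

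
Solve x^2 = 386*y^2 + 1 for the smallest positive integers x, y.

(x, y) = (111555, 5678)

First expand sqrt(386) as a continued fraction. With x_i = (sqrt(386) + m_i)/d_i and (m_0, d_0) = (0, 1): a_0 = floor(sqrt(386)) = 19, since 19^2 = 361 <= 386 < 400 = 20^2.
Iterate m_{i+1} = d_i*a_i - m_i, d_{i+1} = (386 - m_{i+1}^2)/d_i, a_{i+1} = floor((a_0 + m_{i+1})/d_{i+1}):
  m_1 = 1*19 - 0 = 19, d_1 = (386 - 19^2)/1 = 25/1 = 25, a_1 = floor((19 + 19)/25) = 1.
  m_2 = 25*1 - 19 = 6, d_2 = (386 - 6^2)/25 = 350/25 = 14, a_2 = floor((19 + 6)/14) = 1.
  m_3 = 14*1 - 6 = 8, d_3 = (386 - 8^2)/14 = 322/14 = 23, a_3 = floor((19 + 8)/23) = 1.
  m_4 = 23*1 - 8 = 15, d_4 = (386 - 15^2)/23 = 161/23 = 7, a_4 = floor((19 + 15)/7) = 4.
  m_5 = 7*4 - 15 = 13, d_5 = (386 - 13^2)/7 = 217/7 = 31, a_5 = floor((19 + 13)/31) = 1.
  m_6 = 31*1 - 13 = 18, d_6 = (386 - 18^2)/31 = 62/31 = 2, a_6 = floor((19 + 18)/2) = 18.
  m_7 = 2*18 - 18 = 18, d_7 = (386 - 18^2)/2 = 62/2 = 31, a_7 = floor((19 + 18)/31) = 1.
  m_8 = 31*1 - 18 = 13, d_8 = (386 - 13^2)/31 = 217/31 = 7, a_8 = floor((19 + 13)/7) = 4.
  m_9 = 7*4 - 13 = 15, d_9 = (386 - 15^2)/7 = 161/7 = 23, a_9 = floor((19 + 15)/23) = 1.
  m_10 = 23*1 - 15 = 8, d_10 = (386 - 8^2)/23 = 322/23 = 14, a_10 = floor((19 + 8)/14) = 1.
  m_11 = 14*1 - 8 = 6, d_11 = (386 - 6^2)/14 = 350/14 = 25, a_11 = floor((19 + 6)/25) = 1.
  m_12 = 25*1 - 6 = 19, d_12 = (386 - 19^2)/25 = 25/25 = 1, a_12 = floor((19 + 19)/1) = 38.
  m_13 = 1*38 - 19 = 19, d_13 = (386 - 19^2)/1 = 25/1 = 25: (m_13, d_13) = (m_1, d_1) = (19, 25), so from here the quotients repeat a_1, ..., a_12; the period length is 12.
So sqrt(386) = [19; (1, 1, 1, 4, 1, 18, 1, 4, 1, 1, 1, 38)] with period length k = 12.
k is even, so the fundamental solution of x^2 - 386y^2 = 1 is (p_{k-1}, q_{k-1}) = (p_11, q_11); compute convergents through index 11.
Convergents (p_i = a_i*p_{i-1} + p_{i-2}, q_i = a_i*q_{i-1} + q_{i-2} with p_{-2}=0, p_{-1}=1, q_{-2}=1, q_{-1}=0):
  i=0: a_0=19, p_0 = 19*1 + 0 = 19, q_0 = 19*0 + 1 = 1.
  i=1: a_1=1, p_1 = 1*19 + 1 = 20, q_1 = 1*1 + 0 = 1.
  i=2: a_2=1, p_2 = 1*20 + 19 = 39, q_2 = 1*1 + 1 = 2.
  i=3: a_3=1, p_3 = 1*39 + 20 = 59, q_3 = 1*2 + 1 = 3.
  i=4: a_4=4, p_4 = 4*59 + 39 = 275, q_4 = 4*3 + 2 = 14.
  i=5: a_5=1, p_5 = 1*275 + 59 = 334, q_5 = 1*14 + 3 = 17.
  i=6: a_6=18, p_6 = 18*334 + 275 = 6287, q_6 = 18*17 + 14 = 320.
  i=7: a_7=1, p_7 = 1*6287 + 334 = 6621, q_7 = 1*320 + 17 = 337.
  i=8: a_8=4, p_8 = 4*6621 + 6287 = 32771, q_8 = 4*337 + 320 = 1668.
  i=9: a_9=1, p_9 = 1*32771 + 6621 = 39392, q_9 = 1*1668 + 337 = 2005.
  i=10: a_10=1, p_10 = 1*39392 + 32771 = 72163, q_10 = 1*2005 + 1668 = 3673.
  i=11: a_11=1, p_11 = 1*72163 + 39392 = 111555, q_11 = 1*3673 + 2005 = 5678.
Check: 111555^2 - 386*5678^2 = 12444518025 - 12444518024 = 1, so (x, y) = (111555, 5678) solves the equation, and by the theorem it is the least positive solution.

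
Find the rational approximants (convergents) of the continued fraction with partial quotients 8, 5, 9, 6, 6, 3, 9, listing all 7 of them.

8/1, 41/5, 377/46, 2303/281, 14195/1732, 44888/5477, 418187/51025

Using the convergent recurrence p_i = a_i*p_{i-1} + p_{i-2}, q_i = a_i*q_{i-1} + q_{i-2} with p_{-2}=0, p_{-1}=1, q_{-2}=1, q_{-1}=0:
  i=0: a_0=8, p_0 = 8*1 + 0 = 8, q_0 = 8*0 + 1 = 1.
  i=1: a_1=5, p_1 = 5*8 + 1 = 41, q_1 = 5*1 + 0 = 5.
  i=2: a_2=9, p_2 = 9*41 + 8 = 377, q_2 = 9*5 + 1 = 46.
  i=3: a_3=6, p_3 = 6*377 + 41 = 2303, q_3 = 6*46 + 5 = 281.
  i=4: a_4=6, p_4 = 6*2303 + 377 = 14195, q_4 = 6*281 + 46 = 1732.
  i=5: a_5=3, p_5 = 3*14195 + 2303 = 44888, q_5 = 3*1732 + 281 = 5477.
  i=6: a_6=9, p_6 = 9*44888 + 14195 = 418187, q_6 = 9*5477 + 1732 = 51025.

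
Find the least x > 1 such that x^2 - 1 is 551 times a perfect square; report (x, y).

First expand sqrt(551) as a continued fraction. With x_i = (sqrt(551) + m_i)/d_i and (m_0, d_0) = (0, 1): a_0 = floor(sqrt(551)) = 23, since 23^2 = 529 <= 551 < 576 = 24^2.
Iterate m_{i+1} = d_i*a_i - m_i, d_{i+1} = (551 - m_{i+1}^2)/d_i, a_{i+1} = floor((a_0 + m_{i+1})/d_{i+1}):
  m_1 = 1*23 - 0 = 23, d_1 = (551 - 23^2)/1 = 22/1 = 22, a_1 = floor((23 + 23)/22) = 2.
  m_2 = 22*2 - 23 = 21, d_2 = (551 - 21^2)/22 = 110/22 = 5, a_2 = floor((23 + 21)/5) = 8.
  m_3 = 5*8 - 21 = 19, d_3 = (551 - 19^2)/5 = 190/5 = 38, a_3 = floor((23 + 19)/38) = 1.
  m_4 = 38*1 - 19 = 19, d_4 = (551 - 19^2)/38 = 190/38 = 5, a_4 = floor((23 + 19)/5) = 8.
  m_5 = 5*8 - 19 = 21, d_5 = (551 - 21^2)/5 = 110/5 = 22, a_5 = floor((23 + 21)/22) = 2.
  m_6 = 22*2 - 21 = 23, d_6 = (551 - 23^2)/22 = 22/22 = 1, a_6 = floor((23 + 23)/1) = 46.
  m_7 = 1*46 - 23 = 23, d_7 = (551 - 23^2)/1 = 22/1 = 22: (m_7, d_7) = (m_1, d_1) = (23, 22), so from here the quotients repeat a_1, ..., a_6; the period length is 6.
So sqrt(551) = [23; (2, 8, 1, 8, 2, 46)] with period length k = 6.
k is even, so the fundamental solution of x^2 - 551y^2 = 1 is (p_{k-1}, q_{k-1}) = (p_5, q_5); compute convergents through index 5.
Convergents (p_i = a_i*p_{i-1} + p_{i-2}, q_i = a_i*q_{i-1} + q_{i-2} with p_{-2}=0, p_{-1}=1, q_{-2}=1, q_{-1}=0):
  i=0: a_0=23, p_0 = 23*1 + 0 = 23, q_0 = 23*0 + 1 = 1.
  i=1: a_1=2, p_1 = 2*23 + 1 = 47, q_1 = 2*1 + 0 = 2.
  i=2: a_2=8, p_2 = 8*47 + 23 = 399, q_2 = 8*2 + 1 = 17.
  i=3: a_3=1, p_3 = 1*399 + 47 = 446, q_3 = 1*17 + 2 = 19.
  i=4: a_4=8, p_4 = 8*446 + 399 = 3967, q_4 = 8*19 + 17 = 169.
  i=5: a_5=2, p_5 = 2*3967 + 446 = 8380, q_5 = 2*169 + 19 = 357.
Check: 8380^2 - 551*357^2 = 70224400 - 70224399 = 1, so (x, y) = (8380, 357) solves the equation, and by the theorem it is the least positive solution.

(x, y) = (8380, 357)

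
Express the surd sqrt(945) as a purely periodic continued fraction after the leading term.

[30; (1, 2, 1, 6, 12, 6, 1, 2, 1, 60)]

Write x_i = (sqrt(945) + m_i)/d_i with (m_0, d_0) = (0, 1). a_0 = floor(sqrt(945)) = 30, since 30^2 = 900 <= 945 < 961 = 31^2.
Iterate m_{i+1} = d_i*a_i - m_i, d_{i+1} = (945 - m_{i+1}^2)/d_i, a_{i+1} = floor((a_0 + m_{i+1})/d_{i+1}):
  m_1 = 1*30 - 0 = 30, d_1 = (945 - 30^2)/1 = 45/1 = 45, a_1 = floor((30 + 30)/45) = 1.
  m_2 = 45*1 - 30 = 15, d_2 = (945 - 15^2)/45 = 720/45 = 16, a_2 = floor((30 + 15)/16) = 2.
  m_3 = 16*2 - 15 = 17, d_3 = (945 - 17^2)/16 = 656/16 = 41, a_3 = floor((30 + 17)/41) = 1.
  m_4 = 41*1 - 17 = 24, d_4 = (945 - 24^2)/41 = 369/41 = 9, a_4 = floor((30 + 24)/9) = 6.
  m_5 = 9*6 - 24 = 30, d_5 = (945 - 30^2)/9 = 45/9 = 5, a_5 = floor((30 + 30)/5) = 12.
  m_6 = 5*12 - 30 = 30, d_6 = (945 - 30^2)/5 = 45/5 = 9, a_6 = floor((30 + 30)/9) = 6.
  m_7 = 9*6 - 30 = 24, d_7 = (945 - 24^2)/9 = 369/9 = 41, a_7 = floor((30 + 24)/41) = 1.
  m_8 = 41*1 - 24 = 17, d_8 = (945 - 17^2)/41 = 656/41 = 16, a_8 = floor((30 + 17)/16) = 2.
  m_9 = 16*2 - 17 = 15, d_9 = (945 - 15^2)/16 = 720/16 = 45, a_9 = floor((30 + 15)/45) = 1.
  m_10 = 45*1 - 15 = 30, d_10 = (945 - 30^2)/45 = 45/45 = 1, a_10 = floor((30 + 30)/1) = 60.
  m_11 = 1*60 - 30 = 30, d_11 = (945 - 30^2)/1 = 45/1 = 45: (m_11, d_11) = (m_1, d_1) = (30, 45), so from here the quotients repeat a_1, ..., a_10; the period length is 10.
Hence the expansion of sqrt(945) is a_0 = 30 followed by the repeating block 1, 2, 1, 6, 12, 6, 1, 2, 1, 60 (period 10).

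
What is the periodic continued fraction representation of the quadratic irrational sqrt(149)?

Write x_i = (sqrt(149) + m_i)/d_i with (m_0, d_0) = (0, 1). a_0 = floor(sqrt(149)) = 12, since 12^2 = 144 <= 149 < 169 = 13^2.
Iterate m_{i+1} = d_i*a_i - m_i, d_{i+1} = (149 - m_{i+1}^2)/d_i, a_{i+1} = floor((a_0 + m_{i+1})/d_{i+1}):
  m_1 = 1*12 - 0 = 12, d_1 = (149 - 12^2)/1 = 5/1 = 5, a_1 = floor((12 + 12)/5) = 4.
  m_2 = 5*4 - 12 = 8, d_2 = (149 - 8^2)/5 = 85/5 = 17, a_2 = floor((12 + 8)/17) = 1.
  m_3 = 17*1 - 8 = 9, d_3 = (149 - 9^2)/17 = 68/17 = 4, a_3 = floor((12 + 9)/4) = 5.
  m_4 = 4*5 - 9 = 11, d_4 = (149 - 11^2)/4 = 28/4 = 7, a_4 = floor((12 + 11)/7) = 3.
  m_5 = 7*3 - 11 = 10, d_5 = (149 - 10^2)/7 = 49/7 = 7, a_5 = floor((12 + 10)/7) = 3.
  m_6 = 7*3 - 10 = 11, d_6 = (149 - 11^2)/7 = 28/7 = 4, a_6 = floor((12 + 11)/4) = 5.
  m_7 = 4*5 - 11 = 9, d_7 = (149 - 9^2)/4 = 68/4 = 17, a_7 = floor((12 + 9)/17) = 1.
  m_8 = 17*1 - 9 = 8, d_8 = (149 - 8^2)/17 = 85/17 = 5, a_8 = floor((12 + 8)/5) = 4.
  m_9 = 5*4 - 8 = 12, d_9 = (149 - 12^2)/5 = 5/5 = 1, a_9 = floor((12 + 12)/1) = 24.
  m_10 = 1*24 - 12 = 12, d_10 = (149 - 12^2)/1 = 5/1 = 5: (m_10, d_10) = (m_1, d_1) = (12, 5), so from here the quotients repeat a_1, ..., a_9; the period length is 9.
Hence the expansion of sqrt(149) is a_0 = 12 followed by the repeating block 4, 1, 5, 3, 3, 5, 1, 4, 24 (period 9).

[12; (4, 1, 5, 3, 3, 5, 1, 4, 24)]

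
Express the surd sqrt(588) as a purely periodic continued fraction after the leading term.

[24; (4, 48)]

Write x_i = (sqrt(588) + m_i)/d_i with (m_0, d_0) = (0, 1). a_0 = floor(sqrt(588)) = 24, since 24^2 = 576 <= 588 < 625 = 25^2.
Iterate m_{i+1} = d_i*a_i - m_i, d_{i+1} = (588 - m_{i+1}^2)/d_i, a_{i+1} = floor((a_0 + m_{i+1})/d_{i+1}):
  m_1 = 1*24 - 0 = 24, d_1 = (588 - 24^2)/1 = 12/1 = 12, a_1 = floor((24 + 24)/12) = 4.
  m_2 = 12*4 - 24 = 24, d_2 = (588 - 24^2)/12 = 12/12 = 1, a_2 = floor((24 + 24)/1) = 48.
  m_3 = 1*48 - 24 = 24, d_3 = (588 - 24^2)/1 = 12/1 = 12: (m_3, d_3) = (m_1, d_1) = (24, 12), so from here the quotients repeat a_1, a_2; the period length is 2.
Hence the expansion of sqrt(588) is a_0 = 24 followed by the repeating block 4, 48 (period 2).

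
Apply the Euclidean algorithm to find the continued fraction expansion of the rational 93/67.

Run the Euclidean algorithm on 93 and 67; the successive quotients are the partial quotients a_0, a_1, ... (each step inverts the fractional part left over by the previous one):
  93 = 1*67 + 26, so a_0 = 1.
  67 = 2*26 + 15, so a_1 = 2.
  26 = 1*15 + 11, so a_2 = 1.
  15 = 1*11 + 4, so a_3 = 1.
  11 = 2*4 + 3, so a_4 = 2.
  4 = 1*3 + 1, so a_5 = 1.
  3 = 3*1 + 0, so a_6 = 3.
The remainder reaches 0 after 7 divisions, so the expansion has 7 partial quotients, read off in order.

[1; 2, 1, 1, 2, 1, 3]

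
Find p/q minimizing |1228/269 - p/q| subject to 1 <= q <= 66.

Expand x = 1228/269 as a continued fraction with the Euclidean algorithm:
  1228 = 4*269 + 152, so a_0 = 4.
  269 = 1*152 + 117, so a_1 = 1.
  152 = 1*117 + 35, so a_2 = 1.
  117 = 3*35 + 12, so a_3 = 3.
  35 = 2*12 + 11, so a_4 = 2.
  12 = 1*11 + 1, so a_5 = 1.
  11 = 11*1 + 0, so a_6 = 11.
so x = [4; 1, 1, 3, 2, 1, 11].
Convergents (p_i = a_i*p_{i-1} + p_{i-2}, q_i = a_i*q_{i-1} + q_{i-2} with p_{-2}=0, p_{-1}=1, q_{-2}=1, q_{-1}=0), until the denominator exceeds 66:
  i=0: a_0=4, p_0 = 4*1 + 0 = 4, q_0 = 4*0 + 1 = 1.
  i=1: a_1=1, p_1 = 1*4 + 1 = 5, q_1 = 1*1 + 0 = 1.
  i=2: a_2=1, p_2 = 1*5 + 4 = 9, q_2 = 1*1 + 1 = 2.
  i=3: a_3=3, p_3 = 3*9 + 5 = 32, q_3 = 3*2 + 1 = 7.
  i=4: a_4=2, p_4 = 2*32 + 9 = 73, q_4 = 2*7 + 2 = 16.
  i=5: a_5=1, p_5 = 1*73 + 32 = 105, q_5 = 1*16 + 7 = 23.
  i=6: a_6=11, p_6 = 11*105 + 73 = 1228, q_6 = 11*23 + 16 = 269.
q_6 = 269 > 66, so the last convergent with denominator <= 66 is p_5/q_5 = 105/23.
The closest fraction with denominator <= 66 is either p_5/q_5 or the intermediate fraction (k*p_5 + p_4)/(k*q_5 + q_4) with the largest k >= 1 whose denominator stays <= 66; these approach x as k grows, and every other convergent or intermediate fraction in range is farther away.
Largest k: floor((66 - q_4)/q_5) = floor((66 - 16)/23) = 2.
That gives (2*105 + 73)/(2*23 + 16) = 283/62.
Compare the errors: |x - 105/23| = |1228*23 - 105*269|/(269*23) = 1/6187, and |x - 283/62| = |1228*62 - 283*269|/(269*62) = 9/16678.
Cross-multiplying, 1*16678 = 16678 < 55683 = 9*6187, so 1/6187 is smaller: the convergent 105/23 is closer to x than 283/62.

105/23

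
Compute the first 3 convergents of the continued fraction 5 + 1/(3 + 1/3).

Using the convergent recurrence p_i = a_i*p_{i-1} + p_{i-2}, q_i = a_i*q_{i-1} + q_{i-2} with p_{-2}=0, p_{-1}=1, q_{-2}=1, q_{-1}=0:
  i=0: a_0=5, p_0 = 5*1 + 0 = 5, q_0 = 5*0 + 1 = 1.
  i=1: a_1=3, p_1 = 3*5 + 1 = 16, q_1 = 3*1 + 0 = 3.
  i=2: a_2=3, p_2 = 3*16 + 5 = 53, q_2 = 3*3 + 1 = 10.

5/1, 16/3, 53/10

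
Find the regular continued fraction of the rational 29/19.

Run the Euclidean algorithm on 29 and 19; the successive quotients are the partial quotients a_0, a_1, ... (each step inverts the fractional part left over by the previous one):
  29 = 1*19 + 10, so a_0 = 1.
  19 = 1*10 + 9, so a_1 = 1.
  10 = 1*9 + 1, so a_2 = 1.
  9 = 9*1 + 0, so a_3 = 9.
The remainder reaches 0 after 4 divisions, so the expansion has 4 partial quotients, read off in order.

[1; 1, 1, 9]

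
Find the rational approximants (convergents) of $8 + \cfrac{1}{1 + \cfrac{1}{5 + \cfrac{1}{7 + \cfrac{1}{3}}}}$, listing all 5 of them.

8/1, 9/1, 53/6, 380/43, 1193/135

Using the convergent recurrence p_i = a_i*p_{i-1} + p_{i-2}, q_i = a_i*q_{i-1} + q_{i-2} with p_{-2}=0, p_{-1}=1, q_{-2}=1, q_{-1}=0:
  i=0: a_0=8, p_0 = 8*1 + 0 = 8, q_0 = 8*0 + 1 = 1.
  i=1: a_1=1, p_1 = 1*8 + 1 = 9, q_1 = 1*1 + 0 = 1.
  i=2: a_2=5, p_2 = 5*9 + 8 = 53, q_2 = 5*1 + 1 = 6.
  i=3: a_3=7, p_3 = 7*53 + 9 = 380, q_3 = 7*6 + 1 = 43.
  i=4: a_4=3, p_4 = 3*380 + 53 = 1193, q_4 = 3*43 + 6 = 135.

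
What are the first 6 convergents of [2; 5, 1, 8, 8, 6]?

2/1, 11/5, 13/6, 115/53, 933/430, 5713/2633

Using the convergent recurrence p_i = a_i*p_{i-1} + p_{i-2}, q_i = a_i*q_{i-1} + q_{i-2} with p_{-2}=0, p_{-1}=1, q_{-2}=1, q_{-1}=0:
  i=0: a_0=2, p_0 = 2*1 + 0 = 2, q_0 = 2*0 + 1 = 1.
  i=1: a_1=5, p_1 = 5*2 + 1 = 11, q_1 = 5*1 + 0 = 5.
  i=2: a_2=1, p_2 = 1*11 + 2 = 13, q_2 = 1*5 + 1 = 6.
  i=3: a_3=8, p_3 = 8*13 + 11 = 115, q_3 = 8*6 + 5 = 53.
  i=4: a_4=8, p_4 = 8*115 + 13 = 933, q_4 = 8*53 + 6 = 430.
  i=5: a_5=6, p_5 = 6*933 + 115 = 5713, q_5 = 6*430 + 53 = 2633.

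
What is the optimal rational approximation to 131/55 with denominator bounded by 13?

31/13

Expand x = 131/55 as a continued fraction with the Euclidean algorithm:
  131 = 2*55 + 21, so a_0 = 2.
  55 = 2*21 + 13, so a_1 = 2.
  21 = 1*13 + 8, so a_2 = 1.
  13 = 1*8 + 5, so a_3 = 1.
  8 = 1*5 + 3, so a_4 = 1.
  5 = 1*3 + 2, so a_5 = 1.
  3 = 1*2 + 1, so a_6 = 1.
  2 = 2*1 + 0, so a_7 = 2.
so x = [2; 2, 1, 1, 1, 1, 1, 2].
Convergents (p_i = a_i*p_{i-1} + p_{i-2}, q_i = a_i*q_{i-1} + q_{i-2} with p_{-2}=0, p_{-1}=1, q_{-2}=1, q_{-1}=0), until the denominator exceeds 13:
  i=0: a_0=2, p_0 = 2*1 + 0 = 2, q_0 = 2*0 + 1 = 1.
  i=1: a_1=2, p_1 = 2*2 + 1 = 5, q_1 = 2*1 + 0 = 2.
  i=2: a_2=1, p_2 = 1*5 + 2 = 7, q_2 = 1*2 + 1 = 3.
  i=3: a_3=1, p_3 = 1*7 + 5 = 12, q_3 = 1*3 + 2 = 5.
  i=4: a_4=1, p_4 = 1*12 + 7 = 19, q_4 = 1*5 + 3 = 8.
  i=5: a_5=1, p_5 = 1*19 + 12 = 31, q_5 = 1*8 + 5 = 13.
  i=6: a_6=1, p_6 = 1*31 + 19 = 50, q_6 = 1*13 + 8 = 21.
q_6 = 21 > 13, so the last convergent with denominator <= 13 is p_5/q_5 = 31/13.
The closest fraction with denominator <= 13 is either p_5/q_5 or the intermediate fraction (k*p_5 + p_4)/(k*q_5 + q_4) with the largest k >= 1 whose denominator stays <= 13; these approach x as k grows, and every other convergent or intermediate fraction in range is farther away.
Largest k: floor((13 - q_4)/q_5) = floor((13 - 8)/13) = 0.
Since k = 0, no intermediate fraction beyond p_5/q_5 has denominator <= 13, so the convergent 31/13 is the closest (its error is |131*13 - 31*55|/(55*13) = 2/715).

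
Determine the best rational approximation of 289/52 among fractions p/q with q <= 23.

50/9

Expand x = 289/52 as a continued fraction with the Euclidean algorithm:
  289 = 5*52 + 29, so a_0 = 5.
  52 = 1*29 + 23, so a_1 = 1.
  29 = 1*23 + 6, so a_2 = 1.
  23 = 3*6 + 5, so a_3 = 3.
  6 = 1*5 + 1, so a_4 = 1.
  5 = 5*1 + 0, so a_5 = 5.
so x = [5; 1, 1, 3, 1, 5].
Convergents (p_i = a_i*p_{i-1} + p_{i-2}, q_i = a_i*q_{i-1} + q_{i-2} with p_{-2}=0, p_{-1}=1, q_{-2}=1, q_{-1}=0), until the denominator exceeds 23:
  i=0: a_0=5, p_0 = 5*1 + 0 = 5, q_0 = 5*0 + 1 = 1.
  i=1: a_1=1, p_1 = 1*5 + 1 = 6, q_1 = 1*1 + 0 = 1.
  i=2: a_2=1, p_2 = 1*6 + 5 = 11, q_2 = 1*1 + 1 = 2.
  i=3: a_3=3, p_3 = 3*11 + 6 = 39, q_3 = 3*2 + 1 = 7.
  i=4: a_4=1, p_4 = 1*39 + 11 = 50, q_4 = 1*7 + 2 = 9.
  i=5: a_5=5, p_5 = 5*50 + 39 = 289, q_5 = 5*9 + 7 = 52.
q_5 = 52 > 23, so the last convergent with denominator <= 23 is p_4/q_4 = 50/9.
The closest fraction with denominator <= 23 is either p_4/q_4 or the intermediate fraction (k*p_4 + p_3)/(k*q_4 + q_3) with the largest k >= 1 whose denominator stays <= 23; these approach x as k grows, and every other convergent or intermediate fraction in range is farther away.
Largest k: floor((23 - q_3)/q_4) = floor((23 - 7)/9) = 1.
That gives (1*50 + 39)/(1*9 + 7) = 89/16.
Compare the errors: |x - 50/9| = |289*9 - 50*52|/(52*9) = 1/468, and |x - 89/16| = |289*16 - 89*52|/(52*16) = 4/832.
Cross-multiplying, 1*832 = 832 < 1872 = 4*468, so 1/468 is smaller: the convergent 50/9 is closer to x than 89/16.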